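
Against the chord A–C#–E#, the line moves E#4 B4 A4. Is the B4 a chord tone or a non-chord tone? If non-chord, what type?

The harmony at that moment is A augmented triad (A, C#, E#); B4 is not a chord tone.
It is approached by leap up from E#4 and left by step down to A4.
Leap in, step out — an appoggiatura.

Non-chord tone — an appoggiatura.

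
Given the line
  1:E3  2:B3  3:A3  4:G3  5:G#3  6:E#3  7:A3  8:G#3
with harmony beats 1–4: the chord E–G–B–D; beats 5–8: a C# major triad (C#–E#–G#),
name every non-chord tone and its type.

The harmony at that moment is E minor seventh chord (E, G, B, D); A3 is not a chord tone.
It is approached by step down from B3 and left by step down to G3.
Step in, step out in the same direction — a passing tone.
The harmony at that moment is C# major triad (C#, E#, G#); A3 is not a chord tone.
It is approached by leap up from E#3 and left by step down to G#3.
Leap in, step out — an appoggiatura.

A3 (beat 3) — passing tone; A3 (beat 7) — appoggiatura.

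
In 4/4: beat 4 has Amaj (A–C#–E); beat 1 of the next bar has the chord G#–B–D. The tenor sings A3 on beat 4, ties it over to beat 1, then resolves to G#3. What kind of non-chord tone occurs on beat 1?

The harmony at that moment is G# diminished triad (G#, B, D); A3 is not a chord tone.
It is held over (the same pitch as the preceding A3) and left by step down to G#3.
Held over from the previous chord and resolving down by step — a suspension.

Suspension.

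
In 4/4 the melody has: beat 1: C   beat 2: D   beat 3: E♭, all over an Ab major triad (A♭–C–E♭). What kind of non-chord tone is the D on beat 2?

The harmony at that moment is A♭ major triad (A♭, C, E♭); D is not a chord tone.
It is approached by step up from C and left by step up to E♭.
Step in, step out in the same direction — a passing tone.

Passing tone.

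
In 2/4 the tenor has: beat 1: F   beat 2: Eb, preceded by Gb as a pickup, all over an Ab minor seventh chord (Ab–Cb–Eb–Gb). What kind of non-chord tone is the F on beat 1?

Passing tone.

The harmony at that moment is Ab minor seventh chord (Ab, Cb, Eb, Gb); F is not a chord tone.
It is approached by step down from Gb and left by step down to Eb.
Step in, step out in the same direction — a passing tone.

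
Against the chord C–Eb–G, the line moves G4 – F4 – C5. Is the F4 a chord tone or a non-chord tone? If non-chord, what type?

The harmony at that moment is C minor triad (C, Eb, G); F4 is not a chord tone.
It is approached by step down from G4 and left by leap up to C5.
Step in, leap out — an escape tone.

Non-chord tone — an escape tone.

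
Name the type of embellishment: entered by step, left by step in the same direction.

Passing tone.

Approach: by step. Departure: by step, continuing in the same direction.
Stepwise on both sides with no change of direction means the note fills in the space between two different chord tones — a passing tone. (Had it turned back to its starting note it would be a neighbor tone instead.)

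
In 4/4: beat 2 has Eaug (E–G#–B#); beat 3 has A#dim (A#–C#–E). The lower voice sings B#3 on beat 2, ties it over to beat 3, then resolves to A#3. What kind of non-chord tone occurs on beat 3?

Suspension.

The harmony at that moment is A# diminished triad (A#, C#, E); B#3 is not a chord tone.
It is held over (the same pitch as the preceding B#3) and left by step down to A#3.
Held over from the previous chord and resolving down by step — a suspension.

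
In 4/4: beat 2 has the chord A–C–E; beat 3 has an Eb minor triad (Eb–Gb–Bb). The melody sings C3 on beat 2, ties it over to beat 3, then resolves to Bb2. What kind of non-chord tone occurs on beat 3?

The harmony at that moment is Eb minor triad (Eb, Gb, Bb); C3 is not a chord tone.
It is held over (the same pitch as the preceding C3) and left by step down to Bb2.
Held over from the previous chord and resolving down by step — a suspension.

Suspension.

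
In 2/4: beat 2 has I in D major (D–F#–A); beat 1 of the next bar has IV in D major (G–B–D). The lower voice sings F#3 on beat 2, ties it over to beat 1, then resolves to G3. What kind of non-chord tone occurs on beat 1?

The harmony at that moment is G major triad (G, B, D); F#3 is not a chord tone.
It is held over (the same pitch as the preceding F#3) and left by step up to G3.
Held over from the previous chord and resolving up by step — a retardation.

Retardation.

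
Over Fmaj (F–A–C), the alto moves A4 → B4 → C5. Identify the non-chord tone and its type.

B4 is a passing tone.

The harmony at that moment is F major triad (F, A, C); B4 is not a chord tone.
It is approached by step up from A4 and left by step up to C5.
Step in, step out in the same direction — a passing tone.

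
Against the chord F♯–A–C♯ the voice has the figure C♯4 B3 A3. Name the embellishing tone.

B3 is a passing tone.

The harmony at that moment is F♯ minor triad (F♯, A, C♯); B3 is not a chord tone.
It is approached by step down from C♯4 and left by step down to A3.
Step in, step out in the same direction — a passing tone.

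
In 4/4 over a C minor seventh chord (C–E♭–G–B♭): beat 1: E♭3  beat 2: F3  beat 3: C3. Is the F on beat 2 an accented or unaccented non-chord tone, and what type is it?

The harmony at that moment is C minor seventh chord (C, E♭, G, B♭); F3 is not a chord tone.
It is approached by step up from E♭3 and left by leap down to C3.
Step in, leap out — an escape tone.
It falls on a weak beat, so it is unaccented.

Unaccented escape tone.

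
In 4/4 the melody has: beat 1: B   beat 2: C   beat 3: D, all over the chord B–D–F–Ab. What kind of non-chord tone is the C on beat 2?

Passing tone.

The harmony at that moment is B diminished seventh chord (B, D, F, Ab); C is not a chord tone.
It is approached by step up from B and left by step up to D.
Step in, step out in the same direction — a passing tone.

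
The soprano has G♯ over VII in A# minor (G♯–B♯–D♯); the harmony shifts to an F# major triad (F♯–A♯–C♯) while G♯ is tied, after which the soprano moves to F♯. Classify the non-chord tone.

The harmony at that moment is F♯ major triad (F♯, A♯, C♯); G♯ is not a chord tone.
It is held over (the same pitch as the preceding G♯) and left by step down to F♯.
Held over from the previous chord and resolving down by step — a suspension.

G♯ is a suspension.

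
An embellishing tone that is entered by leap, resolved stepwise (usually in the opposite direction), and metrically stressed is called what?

Approach: by leap. Departure: by step. Metric position: strong.
Leap in, step out, in a metrically strong position — an appoggiatura. (It is the mirror image of the escape tone, which steps in and leaps out from a weak position.)

Appoggiatura.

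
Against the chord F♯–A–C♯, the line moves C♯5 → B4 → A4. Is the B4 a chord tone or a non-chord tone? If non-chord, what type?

Non-chord tone — a passing tone.

The harmony at that moment is F♯ minor triad (F♯, A, C♯); B4 is not a chord tone.
It is approached by step down from C♯5 and left by step down to A4.
Step in, step out in the same direction — a passing tone.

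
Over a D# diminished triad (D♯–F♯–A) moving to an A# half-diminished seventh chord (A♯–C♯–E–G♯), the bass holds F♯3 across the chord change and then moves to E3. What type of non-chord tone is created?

The harmony at that moment is A♯ half-diminished seventh chord (A♯, C♯, E, G♯); F♯3 is not a chord tone.
It is held over (the same pitch as the preceding F♯3) and left by step down to E3.
Held over from the previous chord and resolving down by step — a suspension.

F♯3 is a suspension.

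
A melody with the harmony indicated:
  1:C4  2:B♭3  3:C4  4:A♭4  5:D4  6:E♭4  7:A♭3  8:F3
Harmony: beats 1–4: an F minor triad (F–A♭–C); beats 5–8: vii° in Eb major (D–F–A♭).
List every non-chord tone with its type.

B♭3 (beat 2) — neighbor tone; E♭4 (beat 6) — escape tone.

The harmony at that moment is F minor triad (F, A♭, C); B♭3 is not a chord tone.
It is approached by step down from C4 and left by step up to C4.
Step away and step back to the same note — a neighbor tone (lower neighbor).
The harmony at that moment is D diminished triad (D, F, A♭); E♭4 is not a chord tone.
It is approached by step up from D4 and left by leap down to A♭3.
Step in, leap out — an escape tone.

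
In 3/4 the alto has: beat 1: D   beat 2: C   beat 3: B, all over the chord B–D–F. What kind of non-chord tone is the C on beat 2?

The harmony at that moment is B diminished triad (B, D, F); C is not a chord tone.
It is approached by step down from D and left by step down to B.
Step in, step out in the same direction — a passing tone.

Passing tone.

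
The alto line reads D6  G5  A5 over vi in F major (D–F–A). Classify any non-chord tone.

G5 is an appoggiatura.

The harmony at that moment is D minor triad (D, F, A); G5 is not a chord tone.
It is approached by leap down from D6 and left by step up to A5.
Leap in, step out — an appoggiatura.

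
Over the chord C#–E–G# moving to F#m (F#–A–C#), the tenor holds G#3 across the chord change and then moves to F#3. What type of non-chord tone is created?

The harmony at that moment is F# minor triad (F#, A, C#); G#3 is not a chord tone.
It is held over (the same pitch as the preceding G#3) and left by step down to F#3.
Held over from the previous chord and resolving down by step — a suspension.

G#3 is a suspension.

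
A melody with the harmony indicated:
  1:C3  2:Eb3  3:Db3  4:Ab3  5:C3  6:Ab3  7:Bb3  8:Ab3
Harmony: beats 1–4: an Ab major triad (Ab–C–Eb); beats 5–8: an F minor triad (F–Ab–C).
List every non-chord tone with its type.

The harmony at that moment is Ab major triad (Ab, C, Eb); Db3 is not a chord tone.
It is approached by step down from Eb3 and left by leap up to Ab3.
Step in, leap out — an escape tone.
The harmony at that moment is F minor triad (F, Ab, C); Bb3 is not a chord tone.
It is approached by step up from Ab3 and left by step down to Ab3.
Step away and step back to the same note — a neighbor tone (upper neighbor).

Db3 (beat 3) — escape tone; Bb3 (beat 7) — neighbor tone.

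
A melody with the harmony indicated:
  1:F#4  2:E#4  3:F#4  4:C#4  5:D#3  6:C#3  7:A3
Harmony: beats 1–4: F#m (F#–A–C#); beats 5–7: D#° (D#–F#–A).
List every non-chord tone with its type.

E#4 (beat 2) — neighbor tone; C#3 (beat 6) — escape tone.

The harmony at that moment is F# minor triad (F#, A, C#); E#4 is not a chord tone.
It is approached by step down from F#4 and left by step up to F#4.
Step away and step back to the same note — a neighbor tone (lower neighbor).
The harmony at that moment is D# diminished triad (D#, F#, A); C#3 is not a chord tone.
It is approached by step down from D#3 and left by leap up to A3.
Step in, leap out — an escape tone.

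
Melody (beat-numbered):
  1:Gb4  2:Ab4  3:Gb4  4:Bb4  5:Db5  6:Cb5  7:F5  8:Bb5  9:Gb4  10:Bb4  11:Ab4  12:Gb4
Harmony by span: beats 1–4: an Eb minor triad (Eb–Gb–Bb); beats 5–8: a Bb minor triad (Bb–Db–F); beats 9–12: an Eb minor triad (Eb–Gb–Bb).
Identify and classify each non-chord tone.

The harmony at that moment is Eb minor triad (Eb, Gb, Bb); Ab4 is not a chord tone.
It is approached by step up from Gb4 and left by step down to Gb4.
Step away and step back to the same note — a neighbor tone (upper neighbor).
The harmony at that moment is Bb minor triad (Bb, Db, F); Cb5 is not a chord tone.
It is approached by step down from Db5 and left by leap up to F5.
Step in, leap out — an escape tone.
The harmony at that moment is Eb minor triad (Eb, Gb, Bb); Ab4 is not a chord tone.
It is approached by step down from Bb4 and left by step down to Gb4.
Step in, step out in the same direction — a passing tone.

Ab4 (beat 2) — neighbor tone; Cb5 (beat 6) — escape tone; Ab4 (beat 11) — passing tone.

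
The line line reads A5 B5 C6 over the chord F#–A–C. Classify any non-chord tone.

The harmony at that moment is F# diminished triad (F#, A, C); B5 is not a chord tone.
It is approached by step up from A5 and left by step up to C6.
Step in, step out in the same direction — a passing tone.

B5 is a passing tone.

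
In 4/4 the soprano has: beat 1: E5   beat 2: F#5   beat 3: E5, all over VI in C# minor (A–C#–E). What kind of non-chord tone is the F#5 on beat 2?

The harmony at that moment is A major triad (A, C#, E); F#5 is not a chord tone.
It is approached by step up from E5 and left by step down to E5.
Step away and step back to the same note — a neighbor tone (upper neighbor).

Upper neighbor tone.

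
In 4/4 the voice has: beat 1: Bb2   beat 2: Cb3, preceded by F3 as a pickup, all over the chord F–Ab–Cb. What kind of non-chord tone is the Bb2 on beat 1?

The harmony at that moment is F diminished triad (F, Ab, Cb); Bb2 is not a chord tone.
It is approached by leap down from F3 and left by step up to Cb3.
Leap in, step out, metrically accented — an appoggiatura.

Appoggiatura.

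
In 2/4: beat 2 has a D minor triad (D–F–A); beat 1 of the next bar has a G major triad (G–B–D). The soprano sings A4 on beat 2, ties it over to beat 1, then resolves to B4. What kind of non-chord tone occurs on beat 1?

Retardation.

The harmony at that moment is G major triad (G, B, D); A4 is not a chord tone.
It is held over (the same pitch as the preceding A4) and left by step up to B4.
Held over from the previous chord and resolving up by step — a retardation.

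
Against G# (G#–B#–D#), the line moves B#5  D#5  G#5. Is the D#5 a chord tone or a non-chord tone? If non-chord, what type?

G# major triad contains G#, B#, D#; D# is the fifth, so it is a chord tone.

Chord tone (the fifth of G# major triad).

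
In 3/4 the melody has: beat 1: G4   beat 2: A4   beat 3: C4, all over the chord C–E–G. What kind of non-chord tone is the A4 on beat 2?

Escape tone.

The harmony at that moment is C major triad (C, E, G); A4 is not a chord tone.
It is approached by step up from G4 and left by leap down to C4.
Step in, leap out, on a weak beat — an escape tone.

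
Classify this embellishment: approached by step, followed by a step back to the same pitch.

Neighbor tone.

Approach: by step. Departure: by step in the opposite direction, back to the starting pitch.
Stepwise on both sides but reversing to return to the same chord tone — a neighbor tone. (Had it continued onward in the same direction it would be a passing tone instead.)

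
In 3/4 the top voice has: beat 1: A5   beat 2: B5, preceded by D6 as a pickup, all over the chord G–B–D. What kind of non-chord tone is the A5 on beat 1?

The harmony at that moment is G major triad (G, B, D); A5 is not a chord tone.
It is approached by leap down from D6 and left by step up to B5.
Leap in, step out, metrically accented — an appoggiatura.

Appoggiatura.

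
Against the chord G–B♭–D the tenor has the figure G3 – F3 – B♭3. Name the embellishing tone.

F3 is an escape tone.

The harmony at that moment is G minor triad (G, B♭, D); F3 is not a chord tone.
It is approached by step down from G3 and left by leap up to B♭3.
Step in, leap out — an escape tone.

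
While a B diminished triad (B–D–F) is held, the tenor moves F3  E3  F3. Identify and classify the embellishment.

The harmony at that moment is B diminished triad (B, D, F); E3 is not a chord tone.
It is approached by step down from F3 and left by step up to F3.
Step away and step back to the same note — a neighbor tone (lower neighbor).

E3 is a neighbor tone.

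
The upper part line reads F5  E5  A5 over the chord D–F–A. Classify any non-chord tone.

The harmony at that moment is D minor triad (D, F, A); E5 is not a chord tone.
It is approached by step down from F5 and left by leap up to A5.
Step in, leap out — an escape tone.

E5 is an escape tone.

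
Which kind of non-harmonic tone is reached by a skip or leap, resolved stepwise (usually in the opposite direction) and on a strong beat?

Appoggiatura.

Approach: by leap. Departure: by step. Metric position: strong.
Leap in, step out, in a metrically strong position — an appoggiatura. (It is the mirror image of the escape tone, which steps in and leaps out from a weak position.)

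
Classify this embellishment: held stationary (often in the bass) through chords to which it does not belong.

Pedal tone.

Approach: none. Departure: none — a single pitch is sustained while the chords change around it, passing through harmonies that do not contain it.
No melodic motion at all; the dissonance is created entirely by the moving harmonies against the stationary note — a pedal tone (pedal point).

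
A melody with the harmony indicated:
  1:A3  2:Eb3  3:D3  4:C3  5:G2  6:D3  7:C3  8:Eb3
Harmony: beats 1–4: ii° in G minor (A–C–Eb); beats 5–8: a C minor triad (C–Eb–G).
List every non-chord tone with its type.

The harmony at that moment is A diminished triad (A, C, Eb); D3 is not a chord tone.
It is approached by step down from Eb3 and left by step down to C3.
Step in, step out in the same direction — a passing tone.
The harmony at that moment is C minor triad (C, Eb, G); D3 is not a chord tone.
It is approached by leap up from G2 and left by step down to C3.
Leap in, step out — an appoggiatura.

D3 (beat 3) — passing tone; D3 (beat 6) — appoggiatura.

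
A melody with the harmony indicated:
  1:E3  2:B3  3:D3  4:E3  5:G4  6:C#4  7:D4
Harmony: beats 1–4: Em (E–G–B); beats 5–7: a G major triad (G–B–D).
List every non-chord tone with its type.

The harmony at that moment is E minor triad (E, G, B); D3 is not a chord tone.
It is approached by leap down from B3 and left by step up to E3.
Leap in, step out — an appoggiatura.
The harmony at that moment is G major triad (G, B, D); C#4 is not a chord tone.
It is approached by leap down from G4 and left by step up to D4.
Leap in, step out — an appoggiatura.

D3 (beat 3) — appoggiatura; C#4 (beat 6) — appoggiatura.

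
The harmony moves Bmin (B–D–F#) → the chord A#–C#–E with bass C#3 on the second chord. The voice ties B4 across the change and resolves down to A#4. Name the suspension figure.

At the second chord the bass is C#3. The suspended B4 lies a seventh above the bass; after resolving down by step to A#4, the interval above the bass becomes a sixth.
Suspension figures are named by those two intervals: 7–6.

7–6 suspension.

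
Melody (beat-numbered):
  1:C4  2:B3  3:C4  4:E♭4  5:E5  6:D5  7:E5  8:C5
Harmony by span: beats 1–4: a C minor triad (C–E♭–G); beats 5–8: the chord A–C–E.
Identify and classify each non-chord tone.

B3 (beat 2) — neighbor tone; D5 (beat 6) — neighbor tone.

The harmony at that moment is C minor triad (C, E♭, G); B3 is not a chord tone.
It is approached by step down from C4 and left by step up to C4.
Step away and step back to the same note — a neighbor tone (lower neighbor).
The harmony at that moment is A minor triad (A, C, E); D5 is not a chord tone.
It is approached by step down from E5 and left by step up to E5.
Step away and step back to the same note — a neighbor tone (lower neighbor).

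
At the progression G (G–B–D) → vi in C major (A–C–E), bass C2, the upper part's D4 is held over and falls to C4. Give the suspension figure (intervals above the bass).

9–8 suspension.

At the second chord the bass is C2. The suspended D4 lies a ninth above the bass; after resolving down by step to C4, the interval above the bass becomes an octave.
Suspension figures are named by those two intervals: 9–8.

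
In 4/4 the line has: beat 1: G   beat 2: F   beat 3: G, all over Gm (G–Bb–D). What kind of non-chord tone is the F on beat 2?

Lower neighbor tone.

The harmony at that moment is G minor triad (G, Bb, D); F is not a chord tone.
It is approached by step down from G and left by step up to G.
Step away and step back to the same note — a neighbor tone (lower neighbor).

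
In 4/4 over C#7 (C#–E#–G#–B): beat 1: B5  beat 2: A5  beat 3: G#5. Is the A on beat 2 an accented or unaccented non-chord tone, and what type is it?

Unaccented passing tone.

The harmony at that moment is C# dominant seventh chord (C#, E#, G#, B); A5 is not a chord tone.
It is approached by step down from B5 and left by step down to G#5.
Step in, step out in the same direction — a passing tone.
It falls on a weak beat, so it is unaccented.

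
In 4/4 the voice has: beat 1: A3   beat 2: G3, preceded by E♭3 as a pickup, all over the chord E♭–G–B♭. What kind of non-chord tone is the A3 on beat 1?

Appoggiatura.

The harmony at that moment is E♭ major triad (E♭, G, B♭); A3 is not a chord tone.
It is approached by leap up from E♭3 and left by step down to G3.
Leap in, step out, metrically accented — an appoggiatura.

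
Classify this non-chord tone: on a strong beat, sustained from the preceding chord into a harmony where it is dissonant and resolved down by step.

Approach: by preparation — the pitch is first a chord tone, then held (tied or repeated) while the harmony changes under it. Departure: down by step. Metric position: strong.
A prepared dissonance that resolves downward by step — a suspension. (The same figure resolving upward would be a retardation.)

Suspension.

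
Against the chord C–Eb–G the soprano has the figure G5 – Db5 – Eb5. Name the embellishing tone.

The harmony at that moment is C minor triad (C, Eb, G); Db5 is not a chord tone.
It is approached by leap down from G5 and left by step up to Eb5.
Leap in, step out — an appoggiatura.

Db5 is an appoggiatura.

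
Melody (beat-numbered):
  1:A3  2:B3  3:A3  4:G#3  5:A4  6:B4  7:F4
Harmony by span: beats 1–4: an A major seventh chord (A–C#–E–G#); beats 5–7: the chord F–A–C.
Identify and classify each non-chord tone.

B3 (beat 2) — neighbor tone; B4 (beat 6) — escape tone.

The harmony at that moment is A major seventh chord (A, C#, E, G#); B3 is not a chord tone.
It is approached by step up from A3 and left by step down to A3.
Step away and step back to the same note — a neighbor tone (upper neighbor).
The harmony at that moment is F major triad (F, A, C); B4 is not a chord tone.
It is approached by step up from A4 and left by leap down to F4.
Step in, leap out — an escape tone.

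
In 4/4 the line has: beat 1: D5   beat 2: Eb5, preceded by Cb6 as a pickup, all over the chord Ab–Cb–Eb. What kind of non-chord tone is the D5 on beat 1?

Appoggiatura.

The harmony at that moment is Ab minor triad (Ab, Cb, Eb); D5 is not a chord tone.
It is approached by leap down from Cb6 and left by step up to Eb5.
Leap in, step out, metrically accented — an appoggiatura.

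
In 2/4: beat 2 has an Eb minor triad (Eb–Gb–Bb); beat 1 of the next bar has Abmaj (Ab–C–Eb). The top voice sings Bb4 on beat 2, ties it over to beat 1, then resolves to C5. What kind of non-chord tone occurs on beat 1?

Retardation.

The harmony at that moment is Ab major triad (Ab, C, Eb); Bb4 is not a chord tone.
It is held over (the same pitch as the preceding Bb4) and left by step up to C5.
Held over from the previous chord and resolving up by step — a retardation.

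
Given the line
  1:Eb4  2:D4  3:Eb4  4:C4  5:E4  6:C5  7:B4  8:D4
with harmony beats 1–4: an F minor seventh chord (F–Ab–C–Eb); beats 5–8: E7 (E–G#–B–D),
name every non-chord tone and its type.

D4 (beat 2) — neighbor tone; C5 (beat 6) — appoggiatura.

The harmony at that moment is F minor seventh chord (F, Ab, C, Eb); D4 is not a chord tone.
It is approached by step down from Eb4 and left by step up to Eb4.
Step away and step back to the same note — a neighbor tone (lower neighbor).
The harmony at that moment is E dominant seventh chord (E, G#, B, D); C5 is not a chord tone.
It is approached by leap up from E4 and left by step down to B4.
Leap in, step out — an appoggiatura.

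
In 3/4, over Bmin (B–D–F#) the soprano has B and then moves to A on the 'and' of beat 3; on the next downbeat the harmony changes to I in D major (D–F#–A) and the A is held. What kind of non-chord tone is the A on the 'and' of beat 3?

Anticipation.

The harmony at that moment is B minor triad (B, D, F#); A is not a chord tone.
It is approached by step down from B and then sustained as the same pitch into the next harmony.
Arriving early and becoming a chord tone when the harmony changes — an anticipation.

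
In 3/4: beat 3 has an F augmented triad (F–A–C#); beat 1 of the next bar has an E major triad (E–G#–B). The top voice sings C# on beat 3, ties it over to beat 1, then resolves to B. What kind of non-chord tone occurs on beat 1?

The harmony at that moment is E major triad (E, G#, B); C# is not a chord tone.
It is held over (the same pitch as the preceding C#) and left by step down to B.
Held over from the previous chord and resolving down by step — a suspension.

Suspension.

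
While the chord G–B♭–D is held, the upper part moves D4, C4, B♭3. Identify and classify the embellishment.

C4 is a passing tone.

The harmony at that moment is G minor triad (G, B♭, D); C4 is not a chord tone.
It is approached by step down from D4 and left by step down to B♭3.
Step in, step out in the same direction — a passing tone.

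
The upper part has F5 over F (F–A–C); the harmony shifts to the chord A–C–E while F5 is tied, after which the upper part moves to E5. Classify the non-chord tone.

The harmony at that moment is A minor triad (A, C, E); F5 is not a chord tone.
It is held over (the same pitch as the preceding F5) and left by step down to E5.
Held over from the previous chord and resolving down by step — a suspension.

F5 is a suspension.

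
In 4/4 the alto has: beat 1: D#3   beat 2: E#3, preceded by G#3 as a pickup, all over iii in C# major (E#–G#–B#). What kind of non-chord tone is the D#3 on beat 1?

Appoggiatura.

The harmony at that moment is E# minor triad (E#, G#, B#); D#3 is not a chord tone.
It is approached by leap down from G#3 and left by step up to E#3.
Leap in, step out, metrically accented — an appoggiatura.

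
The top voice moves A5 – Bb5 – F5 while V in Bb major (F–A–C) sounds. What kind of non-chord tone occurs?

Bb5 is an escape tone.

The harmony at that moment is F major triad (F, A, C); Bb5 is not a chord tone.
It is approached by step up from A5 and left by leap down to F5.
Step in, leap out — an escape tone.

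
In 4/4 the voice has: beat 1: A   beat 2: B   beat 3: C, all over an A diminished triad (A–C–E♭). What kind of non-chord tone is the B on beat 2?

Passing tone.

The harmony at that moment is A diminished triad (A, C, E♭); B is not a chord tone.
It is approached by step up from A and left by step up to C.
Step in, step out in the same direction — a passing tone.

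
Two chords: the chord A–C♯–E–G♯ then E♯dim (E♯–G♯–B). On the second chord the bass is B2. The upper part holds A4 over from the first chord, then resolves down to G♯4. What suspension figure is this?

7–6 suspension.

At the second chord the bass is B2. The suspended A4 lies a seventh above the bass; after resolving down by step to G♯4, the interval above the bass becomes a sixth.
Suspension figures are named by those two intervals: 7–6.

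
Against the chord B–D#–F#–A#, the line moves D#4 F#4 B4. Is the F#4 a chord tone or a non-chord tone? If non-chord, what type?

B major seventh chord contains B, D#, F#, A#; F# is the fifth, so it is a chord tone.

Chord tone (the fifth of B major seventh chord).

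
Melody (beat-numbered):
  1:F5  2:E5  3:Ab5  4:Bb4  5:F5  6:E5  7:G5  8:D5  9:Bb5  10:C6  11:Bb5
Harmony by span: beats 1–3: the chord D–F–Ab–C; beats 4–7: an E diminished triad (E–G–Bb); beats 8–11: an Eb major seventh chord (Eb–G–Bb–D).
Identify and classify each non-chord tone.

E5 (beat 2) — escape tone; F5 (beat 5) — appoggiatura; C6 (beat 10) — neighbor tone.

The harmony at that moment is D half-diminished seventh chord (D, F, Ab, C); E5 is not a chord tone.
It is approached by step down from F5 and left by leap up to Ab5.
Step in, leap out — an escape tone.
The harmony at that moment is E diminished triad (E, G, Bb); F5 is not a chord tone.
It is approached by leap up from Bb4 and left by step down to E5.
Leap in, step out — an appoggiatura.
The harmony at that moment is Eb major seventh chord (Eb, G, Bb, D); C6 is not a chord tone.
It is approached by step up from Bb5 and left by step down to Bb5.
Step away and step back to the same note — a neighbor tone (upper neighbor).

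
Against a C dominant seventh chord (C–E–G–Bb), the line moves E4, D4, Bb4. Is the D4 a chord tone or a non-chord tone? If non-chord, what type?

Non-chord tone — an escape tone.

The harmony at that moment is C dominant seventh chord (C, E, G, Bb); D4 is not a chord tone.
It is approached by step down from E4 and left by leap up to Bb4.
Step in, leap out — an escape tone.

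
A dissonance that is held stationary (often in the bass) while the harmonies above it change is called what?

Approach: none. Departure: none — a single pitch is sustained while the chords change around it, passing through harmonies that do not contain it.
No melodic motion at all; the dissonance is created entirely by the moving harmonies against the stationary note — a pedal tone (pedal point).

Pedal tone.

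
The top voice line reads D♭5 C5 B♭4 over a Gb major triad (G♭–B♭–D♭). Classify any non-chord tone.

The harmony at that moment is G♭ major triad (G♭, B♭, D♭); C5 is not a chord tone.
It is approached by step down from D♭5 and left by step down to B♭4.
Step in, step out in the same direction — a passing tone.

C5 is a passing tone.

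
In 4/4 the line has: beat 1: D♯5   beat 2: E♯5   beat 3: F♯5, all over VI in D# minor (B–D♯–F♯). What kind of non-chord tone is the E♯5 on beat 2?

Passing tone.

The harmony at that moment is B major triad (B, D♯, F♯); E♯5 is not a chord tone.
It is approached by step up from D♯5 and left by step up to F♯5.
Step in, step out in the same direction — a passing tone.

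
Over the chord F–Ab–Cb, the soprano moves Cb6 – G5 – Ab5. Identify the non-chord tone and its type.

The harmony at that moment is F diminished triad (F, Ab, Cb); G5 is not a chord tone.
It is approached by leap down from Cb6 and left by step up to Ab5.
Leap in, step out — an appoggiatura.

G5 is an appoggiatura.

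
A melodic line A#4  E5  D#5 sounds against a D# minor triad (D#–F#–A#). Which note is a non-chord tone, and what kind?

The harmony at that moment is D# minor triad (D#, F#, A#); E5 is not a chord tone.
It is approached by leap up from A#4 and left by step down to D#5.
Leap in, step out — an appoggiatura.

E5 is an appoggiatura.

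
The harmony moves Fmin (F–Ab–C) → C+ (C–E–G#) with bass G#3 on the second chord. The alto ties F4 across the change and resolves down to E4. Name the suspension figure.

At the second chord the bass is G#3. The suspended F4 lies a seventh above the bass; after resolving down by step to E4, the interval above the bass becomes a sixth.
Suspension figures are named by those two intervals: 7–6.

7–6 suspension.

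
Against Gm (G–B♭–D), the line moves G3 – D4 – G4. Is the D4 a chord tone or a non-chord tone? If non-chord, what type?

G minor triad contains G, B♭, D; D is the fifth, so it is a chord tone.

Chord tone (the fifth of G minor triad).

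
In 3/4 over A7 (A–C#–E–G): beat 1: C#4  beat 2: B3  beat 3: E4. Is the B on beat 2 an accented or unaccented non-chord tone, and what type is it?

Unaccented escape tone.

The harmony at that moment is A dominant seventh chord (A, C#, E, G); B3 is not a chord tone.
It is approached by step down from C#4 and left by leap up to E4.
Step in, leap out — an escape tone.
It falls on a weak beat, so it is unaccented.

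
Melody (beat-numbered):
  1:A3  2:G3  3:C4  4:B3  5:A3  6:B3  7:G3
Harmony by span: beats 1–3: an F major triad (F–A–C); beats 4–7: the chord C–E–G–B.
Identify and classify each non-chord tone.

The harmony at that moment is F major triad (F, A, C); G3 is not a chord tone.
It is approached by step down from A3 and left by leap up to C4.
Step in, leap out — an escape tone.
The harmony at that moment is C major seventh chord (C, E, G, B); A3 is not a chord tone.
It is approached by step down from B3 and left by step up to B3.
Step away and step back to the same note — a neighbor tone (lower neighbor).

G3 (beat 2) — escape tone; A3 (beat 5) — neighbor tone.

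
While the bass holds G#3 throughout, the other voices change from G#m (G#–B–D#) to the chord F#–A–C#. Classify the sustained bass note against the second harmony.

The harmony at that moment is F# minor triad (F#, A, C#); G#3 is not a chord tone.
It is held over (the same pitch as the preceding G#3) and then sustained as the same pitch into the next harmony.
Sustained through a change of harmony — a pedal tone.

Pedal tone (pedal point).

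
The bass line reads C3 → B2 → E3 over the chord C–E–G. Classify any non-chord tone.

B2 is an escape tone.

The harmony at that moment is C major triad (C, E, G); B2 is not a chord tone.
It is approached by step down from C3 and left by leap up to E3.
Step in, leap out — an escape tone.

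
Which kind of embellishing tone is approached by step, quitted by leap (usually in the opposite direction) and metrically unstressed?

Escape tone.

Approach: by step. Departure: by leap. Metric position: weak.
Step in, leap out, from a weak position — an escape tone (échappée). (It is the mirror image of the appoggiatura, which leaps in and steps out on a strong beat.)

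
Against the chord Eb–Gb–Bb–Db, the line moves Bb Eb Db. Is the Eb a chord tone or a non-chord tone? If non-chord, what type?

Eb minor seventh chord contains Eb, Gb, Bb, Db; Eb is the root, so it is a chord tone.

Chord tone (the root of Eb minor seventh chord).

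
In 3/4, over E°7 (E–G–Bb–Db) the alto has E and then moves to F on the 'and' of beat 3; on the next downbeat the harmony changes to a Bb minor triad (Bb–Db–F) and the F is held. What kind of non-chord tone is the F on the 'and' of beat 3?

Anticipation.

The harmony at that moment is E diminished seventh chord (E, G, Bb, Db); F is not a chord tone.
It is approached by step up from E and then sustained as the same pitch into the next harmony.
Arriving early and becoming a chord tone when the harmony changes — an anticipation.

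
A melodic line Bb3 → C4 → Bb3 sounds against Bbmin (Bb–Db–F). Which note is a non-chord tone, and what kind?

C4 is a neighbor tone.

The harmony at that moment is Bb minor triad (Bb, Db, F); C4 is not a chord tone.
It is approached by step up from Bb3 and left by step down to Bb3.
Step away and step back to the same note — a neighbor tone (upper neighbor).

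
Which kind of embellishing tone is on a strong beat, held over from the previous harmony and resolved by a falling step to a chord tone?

Suspension.

Approach: by preparation — the pitch is first a chord tone, then held (tied or repeated) while the harmony changes under it. Departure: down by step. Metric position: strong.
A prepared dissonance that resolves downward by step — a suspension. (The same figure resolving upward would be a retardation.)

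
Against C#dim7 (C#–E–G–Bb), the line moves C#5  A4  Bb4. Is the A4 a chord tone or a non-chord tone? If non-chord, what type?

The harmony at that moment is C# diminished seventh chord (C#, E, G, Bb); A4 is not a chord tone.
It is approached by leap down from C#5 and left by step up to Bb4.
Leap in, step out — an appoggiatura.

Non-chord tone — an appoggiatura.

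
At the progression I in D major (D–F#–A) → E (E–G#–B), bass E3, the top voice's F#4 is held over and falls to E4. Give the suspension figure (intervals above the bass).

9–8 suspension.

At the second chord the bass is E3. The suspended F#4 lies a ninth above the bass; after resolving down by step to E4, the interval above the bass becomes an octave.
Suspension figures are named by those two intervals: 9–8.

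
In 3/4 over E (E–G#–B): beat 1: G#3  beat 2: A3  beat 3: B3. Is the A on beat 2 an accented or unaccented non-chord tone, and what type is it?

The harmony at that moment is E major triad (E, G#, B); A3 is not a chord tone.
It is approached by step up from G#3 and left by step up to B3.
Step in, step out in the same direction — a passing tone.
It falls on a weak beat, so it is unaccented.

Unaccented passing tone.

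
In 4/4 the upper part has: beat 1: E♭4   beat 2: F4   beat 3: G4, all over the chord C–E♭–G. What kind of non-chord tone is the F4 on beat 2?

Passing tone.

The harmony at that moment is C minor triad (C, E♭, G); F4 is not a chord tone.
It is approached by step up from E♭4 and left by step up to G4.
Step in, step out in the same direction — a passing tone.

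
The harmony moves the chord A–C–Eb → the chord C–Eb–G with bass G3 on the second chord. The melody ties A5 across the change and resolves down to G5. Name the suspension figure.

At the second chord the bass is G3. The suspended A5 lies a ninth above the bass; after resolving down by step to G5, the interval above the bass becomes an octave.
Suspension figures are named by those two intervals: 9–8.

9–8 suspension.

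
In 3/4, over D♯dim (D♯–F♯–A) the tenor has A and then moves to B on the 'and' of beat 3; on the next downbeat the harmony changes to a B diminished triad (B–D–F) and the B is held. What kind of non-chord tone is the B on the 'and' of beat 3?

The harmony at that moment is D♯ diminished triad (D♯, F♯, A); B is not a chord tone.
It is approached by step up from A and then sustained as the same pitch into the next harmony.
Arriving early and becoming a chord tone when the harmony changes — an anticipation.

Anticipation.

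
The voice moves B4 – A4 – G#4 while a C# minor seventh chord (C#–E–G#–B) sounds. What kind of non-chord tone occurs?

The harmony at that moment is C# minor seventh chord (C#, E, G#, B); A4 is not a chord tone.
It is approached by step down from B4 and left by step down to G#4.
Step in, step out in the same direction — a passing tone.

A4 is a passing tone.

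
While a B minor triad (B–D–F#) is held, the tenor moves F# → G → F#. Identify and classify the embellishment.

G is a neighbor tone.

The harmony at that moment is B minor triad (B, D, F#); G is not a chord tone.
It is approached by step up from F# and left by step down to F#.
Step away and step back to the same note — a neighbor tone (upper neighbor).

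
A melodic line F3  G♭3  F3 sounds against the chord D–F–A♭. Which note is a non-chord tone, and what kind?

The harmony at that moment is D diminished triad (D, F, A♭); G♭3 is not a chord tone.
It is approached by step up from F3 and left by step down to F3.
Step away and step back to the same note — a neighbor tone (upper neighbor).

G♭3 is a neighbor tone.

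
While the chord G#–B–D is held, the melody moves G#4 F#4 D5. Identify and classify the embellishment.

The harmony at that moment is G# diminished triad (G#, B, D); F#4 is not a chord tone.
It is approached by step down from G#4 and left by leap up to D5.
Step in, leap out — an escape tone.

F#4 is an escape tone.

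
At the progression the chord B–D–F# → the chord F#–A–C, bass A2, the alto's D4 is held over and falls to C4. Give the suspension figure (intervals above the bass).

4–3 suspension.

At the second chord the bass is A2. The suspended D4 lies a fourth above the bass; after resolving down by step to C4, the interval above the bass becomes a third.
Suspension figures are named by those two intervals: 4–3.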